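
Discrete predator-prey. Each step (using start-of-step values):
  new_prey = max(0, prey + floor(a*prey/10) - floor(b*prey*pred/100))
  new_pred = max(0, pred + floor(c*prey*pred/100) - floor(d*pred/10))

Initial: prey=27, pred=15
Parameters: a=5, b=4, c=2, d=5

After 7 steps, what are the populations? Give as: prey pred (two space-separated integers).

Answer: 25 7

Derivation:
Step 1: prey: 27+13-16=24; pred: 15+8-7=16
Step 2: prey: 24+12-15=21; pred: 16+7-8=15
Step 3: prey: 21+10-12=19; pred: 15+6-7=14
Step 4: prey: 19+9-10=18; pred: 14+5-7=12
Step 5: prey: 18+9-8=19; pred: 12+4-6=10
Step 6: prey: 19+9-7=21; pred: 10+3-5=8
Step 7: prey: 21+10-6=25; pred: 8+3-4=7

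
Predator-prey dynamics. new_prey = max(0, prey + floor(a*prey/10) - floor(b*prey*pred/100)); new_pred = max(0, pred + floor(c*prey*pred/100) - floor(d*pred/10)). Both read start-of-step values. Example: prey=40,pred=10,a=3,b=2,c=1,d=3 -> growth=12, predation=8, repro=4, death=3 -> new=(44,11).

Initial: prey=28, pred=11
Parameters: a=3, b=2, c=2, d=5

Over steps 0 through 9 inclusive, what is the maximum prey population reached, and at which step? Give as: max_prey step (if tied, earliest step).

Step 1: prey: 28+8-6=30; pred: 11+6-5=12
Step 2: prey: 30+9-7=32; pred: 12+7-6=13
Step 3: prey: 32+9-8=33; pred: 13+8-6=15
Step 4: prey: 33+9-9=33; pred: 15+9-7=17
Step 5: prey: 33+9-11=31; pred: 17+11-8=20
Step 6: prey: 31+9-12=28; pred: 20+12-10=22
Step 7: prey: 28+8-12=24; pred: 22+12-11=23
Step 8: prey: 24+7-11=20; pred: 23+11-11=23
Step 9: prey: 20+6-9=17; pred: 23+9-11=21
Max prey = 33 at step 3

Answer: 33 3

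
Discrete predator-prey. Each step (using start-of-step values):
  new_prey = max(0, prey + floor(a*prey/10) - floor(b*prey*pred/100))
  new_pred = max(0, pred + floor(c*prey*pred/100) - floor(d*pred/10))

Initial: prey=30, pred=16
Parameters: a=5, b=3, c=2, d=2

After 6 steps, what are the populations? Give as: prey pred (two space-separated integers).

Answer: 0 32

Derivation:
Step 1: prey: 30+15-14=31; pred: 16+9-3=22
Step 2: prey: 31+15-20=26; pred: 22+13-4=31
Step 3: prey: 26+13-24=15; pred: 31+16-6=41
Step 4: prey: 15+7-18=4; pred: 41+12-8=45
Step 5: prey: 4+2-5=1; pred: 45+3-9=39
Step 6: prey: 1+0-1=0; pred: 39+0-7=32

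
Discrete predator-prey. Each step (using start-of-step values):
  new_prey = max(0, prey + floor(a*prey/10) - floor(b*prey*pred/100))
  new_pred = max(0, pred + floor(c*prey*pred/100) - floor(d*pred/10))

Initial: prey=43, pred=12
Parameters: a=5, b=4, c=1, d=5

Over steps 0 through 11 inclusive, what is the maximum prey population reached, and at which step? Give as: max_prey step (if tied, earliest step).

Answer: 81 7

Derivation:
Step 1: prey: 43+21-20=44; pred: 12+5-6=11
Step 2: prey: 44+22-19=47; pred: 11+4-5=10
Step 3: prey: 47+23-18=52; pred: 10+4-5=9
Step 4: prey: 52+26-18=60; pred: 9+4-4=9
Step 5: prey: 60+30-21=69; pred: 9+5-4=10
Step 6: prey: 69+34-27=76; pred: 10+6-5=11
Step 7: prey: 76+38-33=81; pred: 11+8-5=14
Step 8: prey: 81+40-45=76; pred: 14+11-7=18
Step 9: prey: 76+38-54=60; pred: 18+13-9=22
Step 10: prey: 60+30-52=38; pred: 22+13-11=24
Step 11: prey: 38+19-36=21; pred: 24+9-12=21
Max prey = 81 at step 7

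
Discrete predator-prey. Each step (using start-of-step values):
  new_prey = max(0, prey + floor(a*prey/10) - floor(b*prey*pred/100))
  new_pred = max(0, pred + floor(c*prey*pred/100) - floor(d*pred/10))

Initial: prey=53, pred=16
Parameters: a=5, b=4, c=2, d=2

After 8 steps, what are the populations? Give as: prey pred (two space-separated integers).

Step 1: prey: 53+26-33=46; pred: 16+16-3=29
Step 2: prey: 46+23-53=16; pred: 29+26-5=50
Step 3: prey: 16+8-32=0; pred: 50+16-10=56
Step 4: prey: 0+0-0=0; pred: 56+0-11=45
Step 5: prey: 0+0-0=0; pred: 45+0-9=36
Step 6: prey: 0+0-0=0; pred: 36+0-7=29
Step 7: prey: 0+0-0=0; pred: 29+0-5=24
Step 8: prey: 0+0-0=0; pred: 24+0-4=20

Answer: 0 20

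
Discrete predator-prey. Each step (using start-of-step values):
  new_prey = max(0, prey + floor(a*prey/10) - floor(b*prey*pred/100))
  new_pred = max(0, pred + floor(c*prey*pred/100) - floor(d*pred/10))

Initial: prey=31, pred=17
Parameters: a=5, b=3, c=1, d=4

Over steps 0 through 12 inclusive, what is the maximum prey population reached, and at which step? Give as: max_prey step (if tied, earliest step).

Step 1: prey: 31+15-15=31; pred: 17+5-6=16
Step 2: prey: 31+15-14=32; pred: 16+4-6=14
Step 3: prey: 32+16-13=35; pred: 14+4-5=13
Step 4: prey: 35+17-13=39; pred: 13+4-5=12
Step 5: prey: 39+19-14=44; pred: 12+4-4=12
Step 6: prey: 44+22-15=51; pred: 12+5-4=13
Step 7: prey: 51+25-19=57; pred: 13+6-5=14
Step 8: prey: 57+28-23=62; pred: 14+7-5=16
Step 9: prey: 62+31-29=64; pred: 16+9-6=19
Step 10: prey: 64+32-36=60; pred: 19+12-7=24
Step 11: prey: 60+30-43=47; pred: 24+14-9=29
Step 12: prey: 47+23-40=30; pred: 29+13-11=31
Max prey = 64 at step 9

Answer: 64 9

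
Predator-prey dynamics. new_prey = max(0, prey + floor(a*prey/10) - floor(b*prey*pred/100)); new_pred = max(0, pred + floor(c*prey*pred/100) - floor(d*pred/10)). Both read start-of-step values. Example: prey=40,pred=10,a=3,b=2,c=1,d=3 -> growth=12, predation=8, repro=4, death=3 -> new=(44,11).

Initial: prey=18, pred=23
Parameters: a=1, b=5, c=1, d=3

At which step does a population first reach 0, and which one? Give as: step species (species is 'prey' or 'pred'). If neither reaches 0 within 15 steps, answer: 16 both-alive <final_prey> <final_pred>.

Answer: 1 prey

Derivation:
Step 1: prey: 18+1-20=0; pred: 23+4-6=21
First extinction: prey at step 1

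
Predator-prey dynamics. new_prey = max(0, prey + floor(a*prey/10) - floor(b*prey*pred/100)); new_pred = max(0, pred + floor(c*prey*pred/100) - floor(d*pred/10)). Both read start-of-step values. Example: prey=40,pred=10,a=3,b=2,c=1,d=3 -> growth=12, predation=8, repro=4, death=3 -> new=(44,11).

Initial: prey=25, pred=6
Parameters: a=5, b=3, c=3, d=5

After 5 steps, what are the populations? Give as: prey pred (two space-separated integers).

Step 1: prey: 25+12-4=33; pred: 6+4-3=7
Step 2: prey: 33+16-6=43; pred: 7+6-3=10
Step 3: prey: 43+21-12=52; pred: 10+12-5=17
Step 4: prey: 52+26-26=52; pred: 17+26-8=35
Step 5: prey: 52+26-54=24; pred: 35+54-17=72

Answer: 24 72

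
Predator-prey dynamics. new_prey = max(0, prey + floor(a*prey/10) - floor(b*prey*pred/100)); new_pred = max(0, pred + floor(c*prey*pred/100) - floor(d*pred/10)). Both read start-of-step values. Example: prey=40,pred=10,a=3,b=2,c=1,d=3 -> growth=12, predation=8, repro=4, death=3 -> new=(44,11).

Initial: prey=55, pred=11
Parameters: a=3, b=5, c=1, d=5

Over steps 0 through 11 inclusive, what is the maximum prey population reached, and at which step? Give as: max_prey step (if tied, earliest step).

Step 1: prey: 55+16-30=41; pred: 11+6-5=12
Step 2: prey: 41+12-24=29; pred: 12+4-6=10
Step 3: prey: 29+8-14=23; pred: 10+2-5=7
Step 4: prey: 23+6-8=21; pred: 7+1-3=5
Step 5: prey: 21+6-5=22; pred: 5+1-2=4
Step 6: prey: 22+6-4=24; pred: 4+0-2=2
Step 7: prey: 24+7-2=29; pred: 2+0-1=1
Step 8: prey: 29+8-1=36; pred: 1+0-0=1
Step 9: prey: 36+10-1=45; pred: 1+0-0=1
Step 10: prey: 45+13-2=56; pred: 1+0-0=1
Step 11: prey: 56+16-2=70; pred: 1+0-0=1
Max prey = 70 at step 11

Answer: 70 11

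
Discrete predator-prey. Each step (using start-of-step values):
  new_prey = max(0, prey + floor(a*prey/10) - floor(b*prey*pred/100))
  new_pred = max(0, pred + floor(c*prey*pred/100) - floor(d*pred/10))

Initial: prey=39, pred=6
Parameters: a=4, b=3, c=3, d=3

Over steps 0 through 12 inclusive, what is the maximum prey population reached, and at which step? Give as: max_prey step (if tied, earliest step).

Step 1: prey: 39+15-7=47; pred: 6+7-1=12
Step 2: prey: 47+18-16=49; pred: 12+16-3=25
Step 3: prey: 49+19-36=32; pred: 25+36-7=54
Step 4: prey: 32+12-51=0; pred: 54+51-16=89
Step 5: prey: 0+0-0=0; pred: 89+0-26=63
Step 6: prey: 0+0-0=0; pred: 63+0-18=45
Step 7: prey: 0+0-0=0; pred: 45+0-13=32
Step 8: prey: 0+0-0=0; pred: 32+0-9=23
Step 9: prey: 0+0-0=0; pred: 23+0-6=17
Step 10: prey: 0+0-0=0; pred: 17+0-5=12
Step 11: prey: 0+0-0=0; pred: 12+0-3=9
Step 12: prey: 0+0-0=0; pred: 9+0-2=7
Max prey = 49 at step 2

Answer: 49 2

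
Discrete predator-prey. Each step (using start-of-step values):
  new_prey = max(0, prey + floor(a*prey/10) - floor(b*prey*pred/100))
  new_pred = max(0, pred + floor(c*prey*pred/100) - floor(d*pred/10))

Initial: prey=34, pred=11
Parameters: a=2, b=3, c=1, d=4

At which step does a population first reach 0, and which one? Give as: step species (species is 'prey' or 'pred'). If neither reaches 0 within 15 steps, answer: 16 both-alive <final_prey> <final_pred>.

Step 1: prey: 34+6-11=29; pred: 11+3-4=10
Step 2: prey: 29+5-8=26; pred: 10+2-4=8
Step 3: prey: 26+5-6=25; pred: 8+2-3=7
Step 4: prey: 25+5-5=25; pred: 7+1-2=6
Step 5: prey: 25+5-4=26; pred: 6+1-2=5
Step 6: prey: 26+5-3=28; pred: 5+1-2=4
Step 7: prey: 28+5-3=30; pred: 4+1-1=4
Step 8: prey: 30+6-3=33; pred: 4+1-1=4
Step 9: prey: 33+6-3=36; pred: 4+1-1=4
Step 10: prey: 36+7-4=39; pred: 4+1-1=4
Step 11: prey: 39+7-4=42; pred: 4+1-1=4
Step 12: prey: 42+8-5=45; pred: 4+1-1=4
Step 13: prey: 45+9-5=49; pred: 4+1-1=4
Step 14: prey: 49+9-5=53; pred: 4+1-1=4
Step 15: prey: 53+10-6=57; pred: 4+2-1=5
No extinction within 15 steps

Answer: 16 both-alive 57 5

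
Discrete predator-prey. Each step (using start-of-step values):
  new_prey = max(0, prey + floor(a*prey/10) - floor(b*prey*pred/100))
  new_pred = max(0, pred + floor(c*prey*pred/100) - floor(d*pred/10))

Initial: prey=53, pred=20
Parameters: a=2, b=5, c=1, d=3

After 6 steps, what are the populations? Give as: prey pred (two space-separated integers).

Answer: 0 5

Derivation:
Step 1: prey: 53+10-53=10; pred: 20+10-6=24
Step 2: prey: 10+2-12=0; pred: 24+2-7=19
Step 3: prey: 0+0-0=0; pred: 19+0-5=14
Step 4: prey: 0+0-0=0; pred: 14+0-4=10
Step 5: prey: 0+0-0=0; pred: 10+0-3=7
Step 6: prey: 0+0-0=0; pred: 7+0-2=5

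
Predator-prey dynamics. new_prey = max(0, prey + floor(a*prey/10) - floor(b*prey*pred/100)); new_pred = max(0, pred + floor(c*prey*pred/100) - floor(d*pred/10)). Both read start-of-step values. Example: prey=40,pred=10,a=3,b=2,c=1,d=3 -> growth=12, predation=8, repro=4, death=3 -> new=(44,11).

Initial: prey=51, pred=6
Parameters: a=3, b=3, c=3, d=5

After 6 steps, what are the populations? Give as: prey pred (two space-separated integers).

Answer: 0 19

Derivation:
Step 1: prey: 51+15-9=57; pred: 6+9-3=12
Step 2: prey: 57+17-20=54; pred: 12+20-6=26
Step 3: prey: 54+16-42=28; pred: 26+42-13=55
Step 4: prey: 28+8-46=0; pred: 55+46-27=74
Step 5: prey: 0+0-0=0; pred: 74+0-37=37
Step 6: prey: 0+0-0=0; pred: 37+0-18=19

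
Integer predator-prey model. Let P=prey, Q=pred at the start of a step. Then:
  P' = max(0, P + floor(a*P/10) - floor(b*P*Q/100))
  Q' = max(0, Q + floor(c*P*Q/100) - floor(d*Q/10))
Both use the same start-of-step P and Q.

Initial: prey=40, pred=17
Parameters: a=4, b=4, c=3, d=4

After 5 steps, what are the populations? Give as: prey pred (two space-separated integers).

Step 1: prey: 40+16-27=29; pred: 17+20-6=31
Step 2: prey: 29+11-35=5; pred: 31+26-12=45
Step 3: prey: 5+2-9=0; pred: 45+6-18=33
Step 4: prey: 0+0-0=0; pred: 33+0-13=20
Step 5: prey: 0+0-0=0; pred: 20+0-8=12

Answer: 0 12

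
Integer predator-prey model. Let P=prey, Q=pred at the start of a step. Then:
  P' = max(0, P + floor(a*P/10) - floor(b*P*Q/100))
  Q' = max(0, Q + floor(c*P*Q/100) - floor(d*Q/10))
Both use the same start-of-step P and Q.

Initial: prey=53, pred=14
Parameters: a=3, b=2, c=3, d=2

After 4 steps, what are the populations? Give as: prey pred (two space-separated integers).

Step 1: prey: 53+15-14=54; pred: 14+22-2=34
Step 2: prey: 54+16-36=34; pred: 34+55-6=83
Step 3: prey: 34+10-56=0; pred: 83+84-16=151
Step 4: prey: 0+0-0=0; pred: 151+0-30=121

Answer: 0 121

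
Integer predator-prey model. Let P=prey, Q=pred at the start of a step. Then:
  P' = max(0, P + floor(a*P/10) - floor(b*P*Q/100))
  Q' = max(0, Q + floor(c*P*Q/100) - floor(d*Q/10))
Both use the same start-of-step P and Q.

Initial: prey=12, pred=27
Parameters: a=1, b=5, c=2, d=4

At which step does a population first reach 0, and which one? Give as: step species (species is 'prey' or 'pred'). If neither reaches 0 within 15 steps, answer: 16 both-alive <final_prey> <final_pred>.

Step 1: prey: 12+1-16=0; pred: 27+6-10=23
First extinction: prey at step 1

Answer: 1 prey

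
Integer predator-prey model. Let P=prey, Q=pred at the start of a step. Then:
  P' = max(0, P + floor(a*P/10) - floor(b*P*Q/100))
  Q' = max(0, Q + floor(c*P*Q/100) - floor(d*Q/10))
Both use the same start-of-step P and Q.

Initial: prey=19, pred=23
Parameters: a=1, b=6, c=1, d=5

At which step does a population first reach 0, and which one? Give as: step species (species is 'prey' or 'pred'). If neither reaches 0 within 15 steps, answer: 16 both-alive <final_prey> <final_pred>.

Step 1: prey: 19+1-26=0; pred: 23+4-11=16
First extinction: prey at step 1

Answer: 1 prey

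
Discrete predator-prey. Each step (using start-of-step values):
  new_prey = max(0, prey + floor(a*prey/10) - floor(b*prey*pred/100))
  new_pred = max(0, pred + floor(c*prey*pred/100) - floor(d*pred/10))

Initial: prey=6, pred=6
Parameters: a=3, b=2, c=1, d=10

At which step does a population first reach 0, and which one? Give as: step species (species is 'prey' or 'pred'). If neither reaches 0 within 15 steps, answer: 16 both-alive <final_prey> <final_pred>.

Answer: 1 pred

Derivation:
Step 1: prey: 6+1-0=7; pred: 6+0-6=0
First extinction: pred at step 1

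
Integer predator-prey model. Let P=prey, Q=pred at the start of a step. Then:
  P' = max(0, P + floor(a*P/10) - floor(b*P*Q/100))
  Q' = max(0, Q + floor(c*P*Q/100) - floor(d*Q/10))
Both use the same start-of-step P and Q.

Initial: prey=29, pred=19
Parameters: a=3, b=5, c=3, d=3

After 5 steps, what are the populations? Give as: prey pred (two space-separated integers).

Step 1: prey: 29+8-27=10; pred: 19+16-5=30
Step 2: prey: 10+3-15=0; pred: 30+9-9=30
Step 3: prey: 0+0-0=0; pred: 30+0-9=21
Step 4: prey: 0+0-0=0; pred: 21+0-6=15
Step 5: prey: 0+0-0=0; pred: 15+0-4=11

Answer: 0 11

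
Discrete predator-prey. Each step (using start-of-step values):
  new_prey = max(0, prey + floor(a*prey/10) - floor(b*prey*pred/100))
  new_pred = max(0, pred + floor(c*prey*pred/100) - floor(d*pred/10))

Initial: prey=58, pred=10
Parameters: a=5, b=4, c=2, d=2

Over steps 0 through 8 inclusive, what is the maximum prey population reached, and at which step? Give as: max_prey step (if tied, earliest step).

Answer: 64 1

Derivation:
Step 1: prey: 58+29-23=64; pred: 10+11-2=19
Step 2: prey: 64+32-48=48; pred: 19+24-3=40
Step 3: prey: 48+24-76=0; pred: 40+38-8=70
Step 4: prey: 0+0-0=0; pred: 70+0-14=56
Step 5: prey: 0+0-0=0; pred: 56+0-11=45
Step 6: prey: 0+0-0=0; pred: 45+0-9=36
Step 7: prey: 0+0-0=0; pred: 36+0-7=29
Step 8: prey: 0+0-0=0; pred: 29+0-5=24
Max prey = 64 at step 1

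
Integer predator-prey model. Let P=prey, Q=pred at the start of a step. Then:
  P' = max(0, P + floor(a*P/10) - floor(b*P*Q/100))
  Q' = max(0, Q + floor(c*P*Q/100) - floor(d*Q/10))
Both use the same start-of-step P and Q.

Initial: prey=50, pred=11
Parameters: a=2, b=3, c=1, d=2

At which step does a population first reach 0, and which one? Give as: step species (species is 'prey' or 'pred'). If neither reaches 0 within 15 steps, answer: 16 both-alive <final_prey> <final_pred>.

Step 1: prey: 50+10-16=44; pred: 11+5-2=14
Step 2: prey: 44+8-18=34; pred: 14+6-2=18
Step 3: prey: 34+6-18=22; pred: 18+6-3=21
Step 4: prey: 22+4-13=13; pred: 21+4-4=21
Step 5: prey: 13+2-8=7; pred: 21+2-4=19
Step 6: prey: 7+1-3=5; pred: 19+1-3=17
Step 7: prey: 5+1-2=4; pred: 17+0-3=14
Step 8: prey: 4+0-1=3; pred: 14+0-2=12
Step 9: prey: 3+0-1=2; pred: 12+0-2=10
Step 10: prey: 2+0-0=2; pred: 10+0-2=8
Step 11: prey: 2+0-0=2; pred: 8+0-1=7
Step 12: prey: 2+0-0=2; pred: 7+0-1=6
Step 13: prey: 2+0-0=2; pred: 6+0-1=5
Step 14: prey: 2+0-0=2; pred: 5+0-1=4
Step 15: prey: 2+0-0=2; pred: 4+0-0=4
No extinction within 15 steps

Answer: 16 both-alive 2 4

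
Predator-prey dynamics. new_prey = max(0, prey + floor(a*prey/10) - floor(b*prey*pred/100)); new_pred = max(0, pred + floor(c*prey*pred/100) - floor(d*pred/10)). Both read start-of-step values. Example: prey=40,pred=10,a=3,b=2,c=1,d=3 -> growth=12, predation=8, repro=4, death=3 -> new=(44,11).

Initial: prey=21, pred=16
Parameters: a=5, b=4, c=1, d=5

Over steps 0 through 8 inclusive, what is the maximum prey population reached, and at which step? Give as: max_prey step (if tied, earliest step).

Answer: 112 8

Derivation:
Step 1: prey: 21+10-13=18; pred: 16+3-8=11
Step 2: prey: 18+9-7=20; pred: 11+1-5=7
Step 3: prey: 20+10-5=25; pred: 7+1-3=5
Step 4: prey: 25+12-5=32; pred: 5+1-2=4
Step 5: prey: 32+16-5=43; pred: 4+1-2=3
Step 6: prey: 43+21-5=59; pred: 3+1-1=3
Step 7: prey: 59+29-7=81; pred: 3+1-1=3
Step 8: prey: 81+40-9=112; pred: 3+2-1=4
Max prey = 112 at step 8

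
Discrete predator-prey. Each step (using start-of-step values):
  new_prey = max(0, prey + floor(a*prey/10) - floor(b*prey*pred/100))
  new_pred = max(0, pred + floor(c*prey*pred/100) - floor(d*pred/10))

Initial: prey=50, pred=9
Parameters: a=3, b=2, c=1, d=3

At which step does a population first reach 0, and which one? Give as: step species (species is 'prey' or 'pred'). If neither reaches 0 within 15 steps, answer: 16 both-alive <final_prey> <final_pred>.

Answer: 16 both-alive 7 5

Derivation:
Step 1: prey: 50+15-9=56; pred: 9+4-2=11
Step 2: prey: 56+16-12=60; pred: 11+6-3=14
Step 3: prey: 60+18-16=62; pred: 14+8-4=18
Step 4: prey: 62+18-22=58; pred: 18+11-5=24
Step 5: prey: 58+17-27=48; pred: 24+13-7=30
Step 6: prey: 48+14-28=34; pred: 30+14-9=35
Step 7: prey: 34+10-23=21; pred: 35+11-10=36
Step 8: prey: 21+6-15=12; pred: 36+7-10=33
Step 9: prey: 12+3-7=8; pred: 33+3-9=27
Step 10: prey: 8+2-4=6; pred: 27+2-8=21
Step 11: prey: 6+1-2=5; pred: 21+1-6=16
Step 12: prey: 5+1-1=5; pred: 16+0-4=12
Step 13: prey: 5+1-1=5; pred: 12+0-3=9
Step 14: prey: 5+1-0=6; pred: 9+0-2=7
Step 15: prey: 6+1-0=7; pred: 7+0-2=5
No extinction within 15 steps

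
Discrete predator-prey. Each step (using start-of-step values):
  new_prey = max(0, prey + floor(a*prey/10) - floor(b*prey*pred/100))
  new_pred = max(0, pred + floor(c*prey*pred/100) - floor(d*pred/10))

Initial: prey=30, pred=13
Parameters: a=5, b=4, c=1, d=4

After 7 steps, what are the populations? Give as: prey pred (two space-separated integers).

Answer: 60 11

Derivation:
Step 1: prey: 30+15-15=30; pred: 13+3-5=11
Step 2: prey: 30+15-13=32; pred: 11+3-4=10
Step 3: prey: 32+16-12=36; pred: 10+3-4=9
Step 4: prey: 36+18-12=42; pred: 9+3-3=9
Step 5: prey: 42+21-15=48; pred: 9+3-3=9
Step 6: prey: 48+24-17=55; pred: 9+4-3=10
Step 7: prey: 55+27-22=60; pred: 10+5-4=11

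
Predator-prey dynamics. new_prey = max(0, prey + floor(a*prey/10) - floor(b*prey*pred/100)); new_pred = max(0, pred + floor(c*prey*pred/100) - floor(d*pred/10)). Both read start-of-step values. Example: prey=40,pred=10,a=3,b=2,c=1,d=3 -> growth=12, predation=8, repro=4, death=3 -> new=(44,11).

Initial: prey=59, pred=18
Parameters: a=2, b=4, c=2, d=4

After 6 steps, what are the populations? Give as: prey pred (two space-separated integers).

Step 1: prey: 59+11-42=28; pred: 18+21-7=32
Step 2: prey: 28+5-35=0; pred: 32+17-12=37
Step 3: prey: 0+0-0=0; pred: 37+0-14=23
Step 4: prey: 0+0-0=0; pred: 23+0-9=14
Step 5: prey: 0+0-0=0; pred: 14+0-5=9
Step 6: prey: 0+0-0=0; pred: 9+0-3=6

Answer: 0 6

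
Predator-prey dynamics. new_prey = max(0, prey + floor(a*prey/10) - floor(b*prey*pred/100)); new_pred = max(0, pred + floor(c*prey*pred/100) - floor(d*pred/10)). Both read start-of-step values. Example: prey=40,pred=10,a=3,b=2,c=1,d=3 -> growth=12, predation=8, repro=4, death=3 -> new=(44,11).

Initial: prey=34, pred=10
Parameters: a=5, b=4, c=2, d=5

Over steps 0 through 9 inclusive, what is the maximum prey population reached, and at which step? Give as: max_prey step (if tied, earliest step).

Step 1: prey: 34+17-13=38; pred: 10+6-5=11
Step 2: prey: 38+19-16=41; pred: 11+8-5=14
Step 3: prey: 41+20-22=39; pred: 14+11-7=18
Step 4: prey: 39+19-28=30; pred: 18+14-9=23
Step 5: prey: 30+15-27=18; pred: 23+13-11=25
Step 6: prey: 18+9-18=9; pred: 25+9-12=22
Step 7: prey: 9+4-7=6; pred: 22+3-11=14
Step 8: prey: 6+3-3=6; pred: 14+1-7=8
Step 9: prey: 6+3-1=8; pred: 8+0-4=4
Max prey = 41 at step 2

Answer: 41 2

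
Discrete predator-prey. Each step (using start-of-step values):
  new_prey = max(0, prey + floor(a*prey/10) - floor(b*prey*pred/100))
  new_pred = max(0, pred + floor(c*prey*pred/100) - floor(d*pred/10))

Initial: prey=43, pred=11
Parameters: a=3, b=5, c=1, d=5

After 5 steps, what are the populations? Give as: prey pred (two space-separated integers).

Answer: 24 2

Derivation:
Step 1: prey: 43+12-23=32; pred: 11+4-5=10
Step 2: prey: 32+9-16=25; pred: 10+3-5=8
Step 3: prey: 25+7-10=22; pred: 8+2-4=6
Step 4: prey: 22+6-6=22; pred: 6+1-3=4
Step 5: prey: 22+6-4=24; pred: 4+0-2=2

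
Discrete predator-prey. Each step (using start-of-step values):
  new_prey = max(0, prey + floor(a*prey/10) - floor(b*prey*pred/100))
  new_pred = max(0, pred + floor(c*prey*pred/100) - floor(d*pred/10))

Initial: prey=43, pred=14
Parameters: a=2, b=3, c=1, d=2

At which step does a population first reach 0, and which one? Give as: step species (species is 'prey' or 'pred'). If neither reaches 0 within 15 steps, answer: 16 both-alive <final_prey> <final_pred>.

Answer: 16 both-alive 3 4

Derivation:
Step 1: prey: 43+8-18=33; pred: 14+6-2=18
Step 2: prey: 33+6-17=22; pred: 18+5-3=20
Step 3: prey: 22+4-13=13; pred: 20+4-4=20
Step 4: prey: 13+2-7=8; pred: 20+2-4=18
Step 5: prey: 8+1-4=5; pred: 18+1-3=16
Step 6: prey: 5+1-2=4; pred: 16+0-3=13
Step 7: prey: 4+0-1=3; pred: 13+0-2=11
Step 8: prey: 3+0-0=3; pred: 11+0-2=9
Step 9: prey: 3+0-0=3; pred: 9+0-1=8
Step 10: prey: 3+0-0=3; pred: 8+0-1=7
Step 11: prey: 3+0-0=3; pred: 7+0-1=6
Step 12: prey: 3+0-0=3; pred: 6+0-1=5
Step 13: prey: 3+0-0=3; pred: 5+0-1=4
Step 14: prey: 3+0-0=3; pred: 4+0-0=4
Steps 15-15: state stable at prey=3, pred=4 (no change)
No extinction within 15 steps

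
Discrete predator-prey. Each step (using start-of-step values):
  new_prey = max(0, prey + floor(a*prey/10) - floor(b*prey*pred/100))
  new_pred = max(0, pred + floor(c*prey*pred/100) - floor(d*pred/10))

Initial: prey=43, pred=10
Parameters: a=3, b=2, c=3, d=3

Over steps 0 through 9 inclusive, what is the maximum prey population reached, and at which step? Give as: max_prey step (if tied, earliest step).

Step 1: prey: 43+12-8=47; pred: 10+12-3=19
Step 2: prey: 47+14-17=44; pred: 19+26-5=40
Step 3: prey: 44+13-35=22; pred: 40+52-12=80
Step 4: prey: 22+6-35=0; pred: 80+52-24=108
Step 5: prey: 0+0-0=0; pred: 108+0-32=76
Step 6: prey: 0+0-0=0; pred: 76+0-22=54
Step 7: prey: 0+0-0=0; pred: 54+0-16=38
Step 8: prey: 0+0-0=0; pred: 38+0-11=27
Step 9: prey: 0+0-0=0; pred: 27+0-8=19
Max prey = 47 at step 1

Answer: 47 1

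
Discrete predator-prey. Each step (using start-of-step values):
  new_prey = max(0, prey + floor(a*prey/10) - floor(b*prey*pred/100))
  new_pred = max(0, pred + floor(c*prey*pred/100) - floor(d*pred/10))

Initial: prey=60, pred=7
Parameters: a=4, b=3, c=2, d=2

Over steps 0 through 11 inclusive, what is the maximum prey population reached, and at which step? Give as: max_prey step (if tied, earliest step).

Step 1: prey: 60+24-12=72; pred: 7+8-1=14
Step 2: prey: 72+28-30=70; pred: 14+20-2=32
Step 3: prey: 70+28-67=31; pred: 32+44-6=70
Step 4: prey: 31+12-65=0; pred: 70+43-14=99
Step 5: prey: 0+0-0=0; pred: 99+0-19=80
Step 6: prey: 0+0-0=0; pred: 80+0-16=64
Step 7: prey: 0+0-0=0; pred: 64+0-12=52
Step 8: prey: 0+0-0=0; pred: 52+0-10=42
Step 9: prey: 0+0-0=0; pred: 42+0-8=34
Step 10: prey: 0+0-0=0; pred: 34+0-6=28
Step 11: prey: 0+0-0=0; pred: 28+0-5=23
Max prey = 72 at step 1

Answer: 72 1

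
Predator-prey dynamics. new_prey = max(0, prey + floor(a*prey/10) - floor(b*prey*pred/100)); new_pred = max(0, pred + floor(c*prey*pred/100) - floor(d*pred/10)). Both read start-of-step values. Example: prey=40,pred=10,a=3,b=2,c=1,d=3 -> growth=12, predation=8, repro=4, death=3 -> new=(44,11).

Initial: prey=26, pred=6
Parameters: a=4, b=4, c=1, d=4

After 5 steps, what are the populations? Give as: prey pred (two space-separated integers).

Answer: 70 5

Derivation:
Step 1: prey: 26+10-6=30; pred: 6+1-2=5
Step 2: prey: 30+12-6=36; pred: 5+1-2=4
Step 3: prey: 36+14-5=45; pred: 4+1-1=4
Step 4: prey: 45+18-7=56; pred: 4+1-1=4
Step 5: prey: 56+22-8=70; pred: 4+2-1=5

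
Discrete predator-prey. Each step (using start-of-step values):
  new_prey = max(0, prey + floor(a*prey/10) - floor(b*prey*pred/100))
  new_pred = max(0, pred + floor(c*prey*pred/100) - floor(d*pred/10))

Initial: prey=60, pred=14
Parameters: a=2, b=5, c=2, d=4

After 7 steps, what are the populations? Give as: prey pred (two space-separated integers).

Step 1: prey: 60+12-42=30; pred: 14+16-5=25
Step 2: prey: 30+6-37=0; pred: 25+15-10=30
Step 3: prey: 0+0-0=0; pred: 30+0-12=18
Step 4: prey: 0+0-0=0; pred: 18+0-7=11
Step 5: prey: 0+0-0=0; pred: 11+0-4=7
Step 6: prey: 0+0-0=0; pred: 7+0-2=5
Step 7: prey: 0+0-0=0; pred: 5+0-2=3

Answer: 0 3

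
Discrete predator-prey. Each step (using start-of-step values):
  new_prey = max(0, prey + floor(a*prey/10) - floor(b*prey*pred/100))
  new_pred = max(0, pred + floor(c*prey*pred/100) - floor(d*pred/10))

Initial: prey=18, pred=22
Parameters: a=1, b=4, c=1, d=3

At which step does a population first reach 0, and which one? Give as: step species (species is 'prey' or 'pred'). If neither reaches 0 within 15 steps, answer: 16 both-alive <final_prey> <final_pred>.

Answer: 16 both-alive 1 3

Derivation:
Step 1: prey: 18+1-15=4; pred: 22+3-6=19
Step 2: prey: 4+0-3=1; pred: 19+0-5=14
Step 3: prey: 1+0-0=1; pred: 14+0-4=10
Step 4: prey: 1+0-0=1; pred: 10+0-3=7
Step 5: prey: 1+0-0=1; pred: 7+0-2=5
Step 6: prey: 1+0-0=1; pred: 5+0-1=4
Step 7: prey: 1+0-0=1; pred: 4+0-1=3
Step 8: prey: 1+0-0=1; pred: 3+0-0=3
Steps 9-15: state stable at prey=1, pred=3 (no change)
No extinction within 15 steps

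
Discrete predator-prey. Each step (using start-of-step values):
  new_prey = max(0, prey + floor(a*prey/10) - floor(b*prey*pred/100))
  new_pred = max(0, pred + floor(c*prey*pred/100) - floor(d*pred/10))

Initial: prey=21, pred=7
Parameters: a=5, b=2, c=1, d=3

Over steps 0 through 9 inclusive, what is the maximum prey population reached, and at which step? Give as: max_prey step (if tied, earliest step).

Step 1: prey: 21+10-2=29; pred: 7+1-2=6
Step 2: prey: 29+14-3=40; pred: 6+1-1=6
Step 3: prey: 40+20-4=56; pred: 6+2-1=7
Step 4: prey: 56+28-7=77; pred: 7+3-2=8
Step 5: prey: 77+38-12=103; pred: 8+6-2=12
Step 6: prey: 103+51-24=130; pred: 12+12-3=21
Step 7: prey: 130+65-54=141; pred: 21+27-6=42
Step 8: prey: 141+70-118=93; pred: 42+59-12=89
Step 9: prey: 93+46-165=0; pred: 89+82-26=145
Max prey = 141 at step 7

Answer: 141 7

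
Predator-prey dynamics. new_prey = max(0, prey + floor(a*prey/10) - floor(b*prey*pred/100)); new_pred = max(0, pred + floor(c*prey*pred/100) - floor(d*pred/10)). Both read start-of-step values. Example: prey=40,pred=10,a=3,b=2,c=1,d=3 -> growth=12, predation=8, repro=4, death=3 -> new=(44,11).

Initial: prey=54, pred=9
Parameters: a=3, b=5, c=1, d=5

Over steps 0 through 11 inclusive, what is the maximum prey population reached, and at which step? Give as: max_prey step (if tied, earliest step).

Answer: 88 11

Derivation:
Step 1: prey: 54+16-24=46; pred: 9+4-4=9
Step 2: prey: 46+13-20=39; pred: 9+4-4=9
Step 3: prey: 39+11-17=33; pred: 9+3-4=8
Step 4: prey: 33+9-13=29; pred: 8+2-4=6
Step 5: prey: 29+8-8=29; pred: 6+1-3=4
Step 6: prey: 29+8-5=32; pred: 4+1-2=3
Step 7: prey: 32+9-4=37; pred: 3+0-1=2
Step 8: prey: 37+11-3=45; pred: 2+0-1=1
Step 9: prey: 45+13-2=56; pred: 1+0-0=1
Step 10: prey: 56+16-2=70; pred: 1+0-0=1
Step 11: prey: 70+21-3=88; pred: 1+0-0=1
Max prey = 88 at step 11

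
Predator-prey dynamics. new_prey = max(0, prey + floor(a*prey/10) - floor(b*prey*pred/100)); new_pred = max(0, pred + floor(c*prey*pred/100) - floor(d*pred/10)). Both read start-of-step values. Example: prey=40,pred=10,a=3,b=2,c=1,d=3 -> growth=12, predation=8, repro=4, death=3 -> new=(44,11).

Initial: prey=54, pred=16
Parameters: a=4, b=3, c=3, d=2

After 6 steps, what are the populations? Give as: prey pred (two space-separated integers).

Step 1: prey: 54+21-25=50; pred: 16+25-3=38
Step 2: prey: 50+20-57=13; pred: 38+57-7=88
Step 3: prey: 13+5-34=0; pred: 88+34-17=105
Step 4: prey: 0+0-0=0; pred: 105+0-21=84
Step 5: prey: 0+0-0=0; pred: 84+0-16=68
Step 6: prey: 0+0-0=0; pred: 68+0-13=55

Answer: 0 55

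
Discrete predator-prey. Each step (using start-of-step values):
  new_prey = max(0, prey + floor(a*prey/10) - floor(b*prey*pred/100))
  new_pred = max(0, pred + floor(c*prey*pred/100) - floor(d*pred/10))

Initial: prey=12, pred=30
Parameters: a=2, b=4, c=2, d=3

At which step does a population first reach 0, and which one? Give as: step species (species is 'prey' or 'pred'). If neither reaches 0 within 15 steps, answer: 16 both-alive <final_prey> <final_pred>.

Answer: 1 prey

Derivation:
Step 1: prey: 12+2-14=0; pred: 30+7-9=28
First extinction: prey at step 1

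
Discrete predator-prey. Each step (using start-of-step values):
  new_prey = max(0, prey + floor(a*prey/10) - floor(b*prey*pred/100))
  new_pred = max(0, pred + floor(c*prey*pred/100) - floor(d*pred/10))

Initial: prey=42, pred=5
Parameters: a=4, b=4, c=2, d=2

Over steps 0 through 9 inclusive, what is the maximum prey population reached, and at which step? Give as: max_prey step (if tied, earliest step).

Step 1: prey: 42+16-8=50; pred: 5+4-1=8
Step 2: prey: 50+20-16=54; pred: 8+8-1=15
Step 3: prey: 54+21-32=43; pred: 15+16-3=28
Step 4: prey: 43+17-48=12; pred: 28+24-5=47
Step 5: prey: 12+4-22=0; pred: 47+11-9=49
Step 6: prey: 0+0-0=0; pred: 49+0-9=40
Step 7: prey: 0+0-0=0; pred: 40+0-8=32
Step 8: prey: 0+0-0=0; pred: 32+0-6=26
Step 9: prey: 0+0-0=0; pred: 26+0-5=21
Max prey = 54 at step 2

Answer: 54 2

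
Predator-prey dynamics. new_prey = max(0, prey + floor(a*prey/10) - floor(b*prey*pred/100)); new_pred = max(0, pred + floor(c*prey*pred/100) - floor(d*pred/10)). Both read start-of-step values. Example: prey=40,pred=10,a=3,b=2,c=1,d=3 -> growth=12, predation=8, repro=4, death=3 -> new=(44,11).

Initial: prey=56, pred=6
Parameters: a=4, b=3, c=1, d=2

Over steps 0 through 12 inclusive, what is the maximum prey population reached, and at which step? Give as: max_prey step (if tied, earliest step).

Answer: 82 3

Derivation:
Step 1: prey: 56+22-10=68; pred: 6+3-1=8
Step 2: prey: 68+27-16=79; pred: 8+5-1=12
Step 3: prey: 79+31-28=82; pred: 12+9-2=19
Step 4: prey: 82+32-46=68; pred: 19+15-3=31
Step 5: prey: 68+27-63=32; pred: 31+21-6=46
Step 6: prey: 32+12-44=0; pred: 46+14-9=51
Step 7: prey: 0+0-0=0; pred: 51+0-10=41
Step 8: prey: 0+0-0=0; pred: 41+0-8=33
Step 9: prey: 0+0-0=0; pred: 33+0-6=27
Step 10: prey: 0+0-0=0; pred: 27+0-5=22
Step 11: prey: 0+0-0=0; pred: 22+0-4=18
Step 12: prey: 0+0-0=0; pred: 18+0-3=15
Max prey = 82 at step 3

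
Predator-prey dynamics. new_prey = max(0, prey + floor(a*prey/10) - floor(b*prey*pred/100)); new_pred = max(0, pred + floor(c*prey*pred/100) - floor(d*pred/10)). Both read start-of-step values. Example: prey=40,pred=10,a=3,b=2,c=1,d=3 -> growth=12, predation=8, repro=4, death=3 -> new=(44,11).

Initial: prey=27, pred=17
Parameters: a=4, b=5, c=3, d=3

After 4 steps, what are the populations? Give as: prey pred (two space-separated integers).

Answer: 0 17

Derivation:
Step 1: prey: 27+10-22=15; pred: 17+13-5=25
Step 2: prey: 15+6-18=3; pred: 25+11-7=29
Step 3: prey: 3+1-4=0; pred: 29+2-8=23
Step 4: prey: 0+0-0=0; pred: 23+0-6=17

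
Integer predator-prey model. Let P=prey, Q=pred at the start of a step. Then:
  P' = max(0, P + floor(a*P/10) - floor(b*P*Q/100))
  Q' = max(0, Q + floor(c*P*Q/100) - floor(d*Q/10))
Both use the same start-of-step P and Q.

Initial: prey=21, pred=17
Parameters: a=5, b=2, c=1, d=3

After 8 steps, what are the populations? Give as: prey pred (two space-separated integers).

Step 1: prey: 21+10-7=24; pred: 17+3-5=15
Step 2: prey: 24+12-7=29; pred: 15+3-4=14
Step 3: prey: 29+14-8=35; pred: 14+4-4=14
Step 4: prey: 35+17-9=43; pred: 14+4-4=14
Step 5: prey: 43+21-12=52; pred: 14+6-4=16
Step 6: prey: 52+26-16=62; pred: 16+8-4=20
Step 7: prey: 62+31-24=69; pred: 20+12-6=26
Step 8: prey: 69+34-35=68; pred: 26+17-7=36

Answer: 68 36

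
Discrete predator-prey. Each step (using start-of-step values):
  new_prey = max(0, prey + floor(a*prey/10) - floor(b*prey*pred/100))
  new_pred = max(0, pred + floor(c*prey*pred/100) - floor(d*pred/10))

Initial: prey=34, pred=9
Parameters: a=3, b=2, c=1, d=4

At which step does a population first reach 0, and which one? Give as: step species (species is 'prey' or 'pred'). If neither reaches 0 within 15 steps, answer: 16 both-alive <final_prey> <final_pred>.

Step 1: prey: 34+10-6=38; pred: 9+3-3=9
Step 2: prey: 38+11-6=43; pred: 9+3-3=9
Step 3: prey: 43+12-7=48; pred: 9+3-3=9
Step 4: prey: 48+14-8=54; pred: 9+4-3=10
Step 5: prey: 54+16-10=60; pred: 10+5-4=11
Step 6: prey: 60+18-13=65; pred: 11+6-4=13
Step 7: prey: 65+19-16=68; pred: 13+8-5=16
Step 8: prey: 68+20-21=67; pred: 16+10-6=20
Step 9: prey: 67+20-26=61; pred: 20+13-8=25
Step 10: prey: 61+18-30=49; pred: 25+15-10=30
Step 11: prey: 49+14-29=34; pred: 30+14-12=32
Step 12: prey: 34+10-21=23; pred: 32+10-12=30
Step 13: prey: 23+6-13=16; pred: 30+6-12=24
Step 14: prey: 16+4-7=13; pred: 24+3-9=18
Step 15: prey: 13+3-4=12; pred: 18+2-7=13
No extinction within 15 steps

Answer: 16 both-alive 12 13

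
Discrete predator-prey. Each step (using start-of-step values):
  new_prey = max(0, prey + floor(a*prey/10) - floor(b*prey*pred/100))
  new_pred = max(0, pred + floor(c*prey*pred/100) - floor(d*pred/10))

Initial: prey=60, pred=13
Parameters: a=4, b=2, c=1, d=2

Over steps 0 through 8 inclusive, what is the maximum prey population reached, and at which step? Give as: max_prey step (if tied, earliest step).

Step 1: prey: 60+24-15=69; pred: 13+7-2=18
Step 2: prey: 69+27-24=72; pred: 18+12-3=27
Step 3: prey: 72+28-38=62; pred: 27+19-5=41
Step 4: prey: 62+24-50=36; pred: 41+25-8=58
Step 5: prey: 36+14-41=9; pred: 58+20-11=67
Step 6: prey: 9+3-12=0; pred: 67+6-13=60
Step 7: prey: 0+0-0=0; pred: 60+0-12=48
Step 8: prey: 0+0-0=0; pred: 48+0-9=39
Max prey = 72 at step 2

Answer: 72 2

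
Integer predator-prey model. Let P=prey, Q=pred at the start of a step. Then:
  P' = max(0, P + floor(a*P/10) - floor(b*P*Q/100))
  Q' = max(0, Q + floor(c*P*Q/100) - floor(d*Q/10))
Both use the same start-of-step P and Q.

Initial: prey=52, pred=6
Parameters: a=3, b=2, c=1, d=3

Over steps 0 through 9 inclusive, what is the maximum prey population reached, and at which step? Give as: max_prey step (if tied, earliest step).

Answer: 79 4

Derivation:
Step 1: prey: 52+15-6=61; pred: 6+3-1=8
Step 2: prey: 61+18-9=70; pred: 8+4-2=10
Step 3: prey: 70+21-14=77; pred: 10+7-3=14
Step 4: prey: 77+23-21=79; pred: 14+10-4=20
Step 5: prey: 79+23-31=71; pred: 20+15-6=29
Step 6: prey: 71+21-41=51; pred: 29+20-8=41
Step 7: prey: 51+15-41=25; pred: 41+20-12=49
Step 8: prey: 25+7-24=8; pred: 49+12-14=47
Step 9: prey: 8+2-7=3; pred: 47+3-14=36
Max prey = 79 at step 4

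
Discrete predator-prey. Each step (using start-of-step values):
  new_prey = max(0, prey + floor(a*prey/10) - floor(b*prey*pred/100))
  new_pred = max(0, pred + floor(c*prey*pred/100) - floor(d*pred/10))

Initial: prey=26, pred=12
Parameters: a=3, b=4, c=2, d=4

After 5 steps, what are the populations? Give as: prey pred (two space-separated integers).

Answer: 8 8

Derivation:
Step 1: prey: 26+7-12=21; pred: 12+6-4=14
Step 2: prey: 21+6-11=16; pred: 14+5-5=14
Step 3: prey: 16+4-8=12; pred: 14+4-5=13
Step 4: prey: 12+3-6=9; pred: 13+3-5=11
Step 5: prey: 9+2-3=8; pred: 11+1-4=8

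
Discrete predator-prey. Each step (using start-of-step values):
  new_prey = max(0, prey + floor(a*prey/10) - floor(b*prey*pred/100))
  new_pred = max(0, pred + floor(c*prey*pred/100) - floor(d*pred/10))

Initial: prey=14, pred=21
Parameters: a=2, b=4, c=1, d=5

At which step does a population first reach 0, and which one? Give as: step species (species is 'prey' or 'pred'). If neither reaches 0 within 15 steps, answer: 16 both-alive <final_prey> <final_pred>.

Answer: 16 both-alive 3 1

Derivation:
Step 1: prey: 14+2-11=5; pred: 21+2-10=13
Step 2: prey: 5+1-2=4; pred: 13+0-6=7
Step 3: prey: 4+0-1=3; pred: 7+0-3=4
Step 4: prey: 3+0-0=3; pred: 4+0-2=2
Step 5: prey: 3+0-0=3; pred: 2+0-1=1
Step 6: prey: 3+0-0=3; pred: 1+0-0=1
Steps 7-15: state stable at prey=3, pred=1 (no change)
No extinction within 15 steps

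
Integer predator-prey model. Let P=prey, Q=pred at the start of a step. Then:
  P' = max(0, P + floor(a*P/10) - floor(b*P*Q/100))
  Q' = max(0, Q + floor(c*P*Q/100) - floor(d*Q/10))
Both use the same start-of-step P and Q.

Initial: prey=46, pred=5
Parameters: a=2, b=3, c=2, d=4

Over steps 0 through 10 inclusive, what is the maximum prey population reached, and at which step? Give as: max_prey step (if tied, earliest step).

Answer: 49 1

Derivation:
Step 1: prey: 46+9-6=49; pred: 5+4-2=7
Step 2: prey: 49+9-10=48; pred: 7+6-2=11
Step 3: prey: 48+9-15=42; pred: 11+10-4=17
Step 4: prey: 42+8-21=29; pred: 17+14-6=25
Step 5: prey: 29+5-21=13; pred: 25+14-10=29
Step 6: prey: 13+2-11=4; pred: 29+7-11=25
Step 7: prey: 4+0-3=1; pred: 25+2-10=17
Step 8: prey: 1+0-0=1; pred: 17+0-6=11
Step 9: prey: 1+0-0=1; pred: 11+0-4=7
Step 10: prey: 1+0-0=1; pred: 7+0-2=5
Max prey = 49 at step 1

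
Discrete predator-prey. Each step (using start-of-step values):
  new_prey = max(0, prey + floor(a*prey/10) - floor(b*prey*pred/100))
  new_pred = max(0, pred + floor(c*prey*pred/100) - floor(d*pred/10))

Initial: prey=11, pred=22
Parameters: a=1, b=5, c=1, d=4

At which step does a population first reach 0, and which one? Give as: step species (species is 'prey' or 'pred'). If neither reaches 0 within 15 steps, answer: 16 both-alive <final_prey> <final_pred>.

Step 1: prey: 11+1-12=0; pred: 22+2-8=16
First extinction: prey at step 1

Answer: 1 prey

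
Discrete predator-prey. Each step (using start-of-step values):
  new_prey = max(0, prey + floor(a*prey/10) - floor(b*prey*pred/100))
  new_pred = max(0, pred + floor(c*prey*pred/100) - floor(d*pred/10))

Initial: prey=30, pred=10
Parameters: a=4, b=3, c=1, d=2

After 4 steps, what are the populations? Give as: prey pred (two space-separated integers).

Answer: 38 17

Derivation:
Step 1: prey: 30+12-9=33; pred: 10+3-2=11
Step 2: prey: 33+13-10=36; pred: 11+3-2=12
Step 3: prey: 36+14-12=38; pred: 12+4-2=14
Step 4: prey: 38+15-15=38; pred: 14+5-2=17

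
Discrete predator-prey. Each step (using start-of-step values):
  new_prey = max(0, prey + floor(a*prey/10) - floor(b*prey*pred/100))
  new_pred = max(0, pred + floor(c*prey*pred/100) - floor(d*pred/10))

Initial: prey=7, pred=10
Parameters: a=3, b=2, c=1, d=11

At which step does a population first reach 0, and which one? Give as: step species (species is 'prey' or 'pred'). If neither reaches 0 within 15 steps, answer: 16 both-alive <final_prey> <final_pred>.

Answer: 1 pred

Derivation:
Step 1: prey: 7+2-1=8; pred: 10+0-11=0
First extinction: pred at step 1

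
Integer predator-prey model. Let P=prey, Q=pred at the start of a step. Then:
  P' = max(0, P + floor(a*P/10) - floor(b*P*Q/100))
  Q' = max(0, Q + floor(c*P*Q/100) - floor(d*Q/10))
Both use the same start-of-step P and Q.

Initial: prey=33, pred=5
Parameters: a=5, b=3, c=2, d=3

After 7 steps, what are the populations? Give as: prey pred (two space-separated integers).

Step 1: prey: 33+16-4=45; pred: 5+3-1=7
Step 2: prey: 45+22-9=58; pred: 7+6-2=11
Step 3: prey: 58+29-19=68; pred: 11+12-3=20
Step 4: prey: 68+34-40=62; pred: 20+27-6=41
Step 5: prey: 62+31-76=17; pred: 41+50-12=79
Step 6: prey: 17+8-40=0; pred: 79+26-23=82
Step 7: prey: 0+0-0=0; pred: 82+0-24=58

Answer: 0 58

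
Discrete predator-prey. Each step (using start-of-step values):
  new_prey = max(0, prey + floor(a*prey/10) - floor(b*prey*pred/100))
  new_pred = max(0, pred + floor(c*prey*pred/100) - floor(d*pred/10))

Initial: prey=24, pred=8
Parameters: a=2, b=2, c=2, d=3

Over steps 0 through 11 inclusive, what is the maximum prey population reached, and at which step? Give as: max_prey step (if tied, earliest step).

Step 1: prey: 24+4-3=25; pred: 8+3-2=9
Step 2: prey: 25+5-4=26; pred: 9+4-2=11
Step 3: prey: 26+5-5=26; pred: 11+5-3=13
Step 4: prey: 26+5-6=25; pred: 13+6-3=16
Step 5: prey: 25+5-8=22; pred: 16+8-4=20
Step 6: prey: 22+4-8=18; pred: 20+8-6=22
Step 7: prey: 18+3-7=14; pred: 22+7-6=23
Step 8: prey: 14+2-6=10; pred: 23+6-6=23
Step 9: prey: 10+2-4=8; pred: 23+4-6=21
Step 10: prey: 8+1-3=6; pred: 21+3-6=18
Step 11: prey: 6+1-2=5; pred: 18+2-5=15
Max prey = 26 at step 2

Answer: 26 2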